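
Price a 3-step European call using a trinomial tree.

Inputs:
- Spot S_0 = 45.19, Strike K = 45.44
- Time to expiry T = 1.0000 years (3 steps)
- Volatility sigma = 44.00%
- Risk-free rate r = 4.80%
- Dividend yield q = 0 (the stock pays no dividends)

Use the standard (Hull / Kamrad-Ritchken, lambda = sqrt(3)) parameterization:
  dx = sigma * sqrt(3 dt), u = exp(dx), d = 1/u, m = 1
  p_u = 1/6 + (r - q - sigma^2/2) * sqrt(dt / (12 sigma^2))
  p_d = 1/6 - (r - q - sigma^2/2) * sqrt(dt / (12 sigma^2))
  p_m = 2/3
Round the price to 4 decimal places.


Answer: Price = V(0,0) = 7.9859

Derivation:
dt = T/N = 0.333333; dx = sigma*sqrt(3*dt) = 0.440000
u = exp(dx) = 1.552707; d = 1/u = 0.644036
p_u = 0.148182, p_m = 0.666667, p_d = 0.185152
Discount per step: exp(-r*dt) = 0.984127
Stock lattice S(k, j) with j the centered position index:
  k=0: S(0,+0) = 45.1900
  k=1: S(1,-1) = 29.1040; S(1,+0) = 45.1900; S(1,+1) = 70.1668
  k=2: S(2,-2) = 18.7440; S(2,-1) = 29.1040; S(2,+0) = 45.1900; S(2,+1) = 70.1668; S(2,+2) = 108.9486
  k=3: S(3,-3) = 12.0718; S(3,-2) = 18.7440; S(3,-1) = 29.1040; S(3,+0) = 45.1900; S(3,+1) = 70.1668; S(3,+2) = 108.9486; S(3,+3) = 169.1652
Terminal payoffs V(N, j) = max(S_T - K, 0):
  V(3,-3) = 0.000000; V(3,-2) = 0.000000; V(3,-1) = 0.000000; V(3,+0) = 0.000000; V(3,+1) = 24.726839; V(3,+2) = 63.508558; V(3,+3) = 123.725212
Backward induction: V(k, j) = exp(-r*dt) * [p_u * V(k+1, j+1) + p_m * V(k+1, j) + p_d * V(k+1, j-1)]
  V(2,-2) = exp(-r*dt) * [p_u*0.000000 + p_m*0.000000 + p_d*0.000000] = 0.000000
  V(2,-1) = exp(-r*dt) * [p_u*0.000000 + p_m*0.000000 + p_d*0.000000] = 0.000000
  V(2,+0) = exp(-r*dt) * [p_u*24.726839 + p_m*0.000000 + p_d*0.000000] = 3.605909
  V(2,+1) = exp(-r*dt) * [p_u*63.508558 + p_m*24.726839 + p_d*0.000000] = 25.484344
  V(2,+2) = exp(-r*dt) * [p_u*123.725212 + p_m*63.508558 + p_d*24.726839] = 64.215368
  V(1,-1) = exp(-r*dt) * [p_u*3.605909 + p_m*0.000000 + p_d*0.000000] = 0.525849
  V(1,+0) = exp(-r*dt) * [p_u*25.484344 + p_m*3.605909 + p_d*0.000000] = 6.082159
  V(1,+1) = exp(-r*dt) * [p_u*64.215368 + p_m*25.484344 + p_d*3.605909] = 26.741448
  V(0,+0) = exp(-r*dt) * [p_u*26.741448 + p_m*6.082159 + p_d*0.525849] = 7.985928


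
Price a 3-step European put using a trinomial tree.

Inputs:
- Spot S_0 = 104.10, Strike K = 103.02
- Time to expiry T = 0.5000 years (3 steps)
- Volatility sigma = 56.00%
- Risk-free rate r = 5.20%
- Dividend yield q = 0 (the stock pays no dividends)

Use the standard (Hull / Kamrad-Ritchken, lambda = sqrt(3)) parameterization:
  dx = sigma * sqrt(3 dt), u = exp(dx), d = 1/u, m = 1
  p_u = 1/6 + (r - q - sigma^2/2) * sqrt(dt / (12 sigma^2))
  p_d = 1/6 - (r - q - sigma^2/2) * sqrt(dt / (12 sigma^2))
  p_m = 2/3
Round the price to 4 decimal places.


dt = T/N = 0.166667; dx = sigma*sqrt(3*dt) = 0.395980
u = exp(dx) = 1.485839; d = 1/u = 0.673020
p_u = 0.144612, p_m = 0.666667, p_d = 0.188722
Discount per step: exp(-r*dt) = 0.991371
Stock lattice S(k, j) with j the centered position index:
  k=0: S(0,+0) = 104.1000
  k=1: S(1,-1) = 70.0614; S(1,+0) = 104.1000; S(1,+1) = 154.6759
  k=2: S(2,-2) = 47.1528; S(2,-1) = 70.0614; S(2,+0) = 104.1000; S(2,+1) = 154.6759; S(2,+2) = 229.8235
  k=3: S(3,-3) = 31.7348; S(3,-2) = 47.1528; S(3,-1) = 70.0614; S(3,+0) = 104.1000; S(3,+1) = 154.6759; S(3,+2) = 229.8235; S(3,+3) = 341.4808
Terminal payoffs V(N, j) = max(K - S_T, 0):
  V(3,-3) = 71.285241; V(3,-2) = 55.867248; V(3,-1) = 32.958588; V(3,+0) = 0.000000; V(3,+1) = 0.000000; V(3,+2) = 0.000000; V(3,+3) = 0.000000
Backward induction: V(k, j) = exp(-r*dt) * [p_u * V(k+1, j+1) + p_m * V(k+1, j) + p_d * V(k+1, j-1)]
  V(2,-2) = exp(-r*dt) * [p_u*32.958588 + p_m*55.867248 + p_d*71.285241] = 54.985486
  V(2,-1) = exp(-r*dt) * [p_u*0.000000 + p_m*32.958588 + p_d*55.867248] = 32.235166
  V(2,+0) = exp(-r*dt) * [p_u*0.000000 + p_m*0.000000 + p_d*32.958588] = 6.166326
  V(2,+1) = exp(-r*dt) * [p_u*0.000000 + p_m*0.000000 + p_d*0.000000] = 0.000000
  V(2,+2) = exp(-r*dt) * [p_u*0.000000 + p_m*0.000000 + p_d*0.000000] = 0.000000
  V(1,-1) = exp(-r*dt) * [p_u*6.166326 + p_m*32.235166 + p_d*54.985486] = 32.476103
  V(1,+0) = exp(-r*dt) * [p_u*0.000000 + p_m*6.166326 + p_d*32.235166] = 10.106389
  V(1,+1) = exp(-r*dt) * [p_u*0.000000 + p_m*0.000000 + p_d*6.166326] = 1.153677
  V(0,+0) = exp(-r*dt) * [p_u*1.153677 + p_m*10.106389 + p_d*32.476103] = 12.920904

Answer: Price = V(0,0) = 12.9209


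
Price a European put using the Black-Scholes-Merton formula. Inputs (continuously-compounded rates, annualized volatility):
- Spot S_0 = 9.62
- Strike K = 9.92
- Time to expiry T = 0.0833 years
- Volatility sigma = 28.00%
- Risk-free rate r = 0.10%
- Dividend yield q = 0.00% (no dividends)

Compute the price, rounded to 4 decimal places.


Answer: Price = 0.4868

Derivation:
d1 = (ln(S/K) + (r - q + 0.5*sigma^2) * T) / (sigma * sqrt(T)) = -0.33855989
d2 = d1 - sigma * sqrt(T) = -0.41937276
exp(-rT) = 0.99991670; exp(-qT) = 1.00000000
P = K * exp(-rT) * N(-d2) - S_0 * exp(-qT) * N(-d1)
N(-d1) = 0.63252935; N(-d2) = 0.66252814
P = 9.9200 * 0.99991670 * 0.66252814 - 9.6200 * 1.00000000 * 0.63252935 = 0.4868


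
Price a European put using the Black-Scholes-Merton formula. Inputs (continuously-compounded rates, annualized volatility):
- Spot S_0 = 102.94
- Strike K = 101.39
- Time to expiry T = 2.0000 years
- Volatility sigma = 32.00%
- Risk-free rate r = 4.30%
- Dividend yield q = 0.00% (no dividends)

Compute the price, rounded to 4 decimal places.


d1 = (ln(S/K) + (r - q + 0.5*sigma^2) * T) / (sigma * sqrt(T)) = 0.44983444
d2 = d1 - sigma * sqrt(T) = -0.00271390
exp(-rT) = 0.91759423; exp(-qT) = 1.00000000
P = K * exp(-rT) * N(-d2) - S_0 * exp(-qT) * N(-d1)
N(-d1) = 0.32641491; N(-d2) = 0.50108269
P = 101.3900 * 0.91759423 * 0.50108269 - 102.9400 * 1.00000000 * 0.32641491 = 13.0170

Answer: Price = 13.0170


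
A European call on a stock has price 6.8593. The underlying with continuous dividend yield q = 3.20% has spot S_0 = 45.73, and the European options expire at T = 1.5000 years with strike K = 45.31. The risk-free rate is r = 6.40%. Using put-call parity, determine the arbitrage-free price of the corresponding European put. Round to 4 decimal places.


Put-call parity: C - P = S_0 * exp(-qT) - K * exp(-rT).
S_0 * exp(-qT) = 45.7300 * 0.95313379 = 43.58680808
K * exp(-rT) = 45.3100 * 0.90846402 = 41.16250457
P = C - S*exp(-qT) + K*exp(-rT)
P = 6.8593 - 43.58680808 + 41.16250457 = 4.4350

Answer: Put price = 4.4350


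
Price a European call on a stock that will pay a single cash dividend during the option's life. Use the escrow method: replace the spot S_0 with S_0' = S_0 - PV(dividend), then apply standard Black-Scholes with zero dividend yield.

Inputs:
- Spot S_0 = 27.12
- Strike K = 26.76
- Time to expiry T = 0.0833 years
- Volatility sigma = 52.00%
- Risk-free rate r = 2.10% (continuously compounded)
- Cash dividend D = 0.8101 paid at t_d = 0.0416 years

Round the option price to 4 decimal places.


Answer: Price = 1.3927

Derivation:
PV(D) = D * exp(-r * t_d) = 0.8101 * 0.99912678 = 0.80939261
S_0' = S_0 - PV(D) = 27.1200 - 0.80939261 = 26.31060739
d1 = (ln(S_0'/K) + (r + sigma^2/2)*T) / (sigma*sqrt(T)) = -0.02614983
d2 = d1 - sigma*sqrt(T) = -0.17623088
exp(-rT) = 0.99825223
N(d1) = 0.48956891; N(d2) = 0.43005628
C = S_0' * N(d1) - K * exp(-rT) * N(d2) = 26.31060739 * 0.48956891 - 26.7600 * 0.99825223 * 0.43005628 = 1.3927


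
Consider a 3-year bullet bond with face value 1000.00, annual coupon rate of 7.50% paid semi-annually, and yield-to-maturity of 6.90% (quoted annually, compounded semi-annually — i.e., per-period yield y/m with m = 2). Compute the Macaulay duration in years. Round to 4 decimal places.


Coupon per period c = face * coupon_rate / m = 37.500000
Periods per year m = 2; per-period yield y/m = 0.034500
Number of cashflows N = 6
Cashflows (t years, CF_t, discount factor 1/(1+y/m)^(m*t), PV):
  t = 0.5000: CF_t = 37.500000, DF = 0.966651, PV = 36.249396
  t = 1.0000: CF_t = 37.500000, DF = 0.934413, PV = 35.040499
  t = 1.5000: CF_t = 37.500000, DF = 0.903251, PV = 33.871917
  t = 2.0000: CF_t = 37.500000, DF = 0.873128, PV = 32.742308
  t = 2.5000: CF_t = 37.500000, DF = 0.844010, PV = 31.650370
  t = 3.0000: CF_t = 1037.500000, DF = 0.815863, PV = 846.457457
Price P = sum_t PV_t = 1016.011947
Macaulay numerator sum_t t * PV_t:
  t * PV_t at t = 0.5000: 18.124698
  t * PV_t at t = 1.0000: 35.040499
  t * PV_t at t = 1.5000: 50.807876
  t * PV_t at t = 2.0000: 65.484616
  t * PV_t at t = 2.5000: 79.125925
  t * PV_t at t = 3.0000: 2539.372371
Macaulay duration D = (sum_t t * PV_t) / P = 2787.955985 / 1016.011947 = 2.744019

Answer: Macaulay duration = 2.7440 years


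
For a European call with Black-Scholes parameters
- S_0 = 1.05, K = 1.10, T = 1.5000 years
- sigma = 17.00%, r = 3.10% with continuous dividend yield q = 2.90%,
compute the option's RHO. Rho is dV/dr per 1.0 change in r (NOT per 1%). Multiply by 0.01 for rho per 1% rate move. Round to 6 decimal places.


Answer: Rho = 0.593932

Derivation:
d1 = -0.1049198857; d2 = -0.3131265139
phi(d1) = 0.3967524976; exp(-qT) = 0.9574325541; exp(-rT) = 0.9545645606
N(d2) = 0.3770922730
Rho = K*T*exp(-rT)*N(d2) = 1.1000 * 1.5000 * 0.9545645606 * 0.3770922730 = 0.593932


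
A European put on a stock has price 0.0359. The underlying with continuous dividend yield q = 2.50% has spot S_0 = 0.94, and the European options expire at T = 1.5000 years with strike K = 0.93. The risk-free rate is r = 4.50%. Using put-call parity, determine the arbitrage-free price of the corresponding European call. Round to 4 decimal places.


Put-call parity: C - P = S_0 * exp(-qT) - K * exp(-rT).
S_0 * exp(-qT) = 0.9400 * 0.96319442 = 0.90540275
K * exp(-rT) = 0.9300 * 0.93472772 = 0.86929678
C = P + S*exp(-qT) - K*exp(-rT)
C = 0.0359 + 0.90540275 - 0.86929678 = 0.0720

Answer: Call price = 0.0720


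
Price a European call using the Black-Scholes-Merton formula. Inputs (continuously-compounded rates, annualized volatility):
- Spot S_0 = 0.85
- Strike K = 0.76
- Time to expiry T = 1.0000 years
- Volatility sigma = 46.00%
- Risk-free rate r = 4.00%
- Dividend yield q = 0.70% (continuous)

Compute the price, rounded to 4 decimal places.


Answer: Price = 0.2070

Derivation:
d1 = (ln(S/K) + (r - q + 0.5*sigma^2) * T) / (sigma * sqrt(T)) = 0.54503895
d2 = d1 - sigma * sqrt(T) = 0.08503895
exp(-rT) = 0.96078944; exp(-qT) = 0.99302444
C = S_0 * exp(-qT) * N(d1) - K * exp(-rT) * N(d2)
N(d1) = 0.70713663; N(d2) = 0.53388479
C = 0.8500 * 0.99302444 * 0.70713663 - 0.7600 * 0.96078944 * 0.53388479 = 0.2070


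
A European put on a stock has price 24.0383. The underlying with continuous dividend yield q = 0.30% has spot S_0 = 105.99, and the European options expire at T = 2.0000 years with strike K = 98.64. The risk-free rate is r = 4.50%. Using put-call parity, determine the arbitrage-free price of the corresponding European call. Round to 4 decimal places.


Put-call parity: C - P = S_0 * exp(-qT) - K * exp(-rT).
S_0 * exp(-qT) = 105.9900 * 0.99401796 = 105.35596401
K * exp(-rT) = 98.6400 * 0.91393119 = 90.15017212
C = P + S*exp(-qT) - K*exp(-rT)
C = 24.0383 + 105.35596401 - 90.15017212 = 39.2441

Answer: Call price = 39.2441


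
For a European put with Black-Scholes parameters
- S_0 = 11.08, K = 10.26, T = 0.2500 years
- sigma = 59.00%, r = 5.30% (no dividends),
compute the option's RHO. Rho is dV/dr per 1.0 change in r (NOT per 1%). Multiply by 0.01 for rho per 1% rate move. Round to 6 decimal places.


d1 = 0.4530553952; d2 = 0.1580553952
phi(d1) = 0.3600299240; exp(-qT) = 1.0000000000; exp(-rT) = 0.9868373948
N(-d2) = 0.4372065741
Rho = -K*T*exp(-rT)*N(-d2) = -10.2600 * 0.2500 * 0.9868373948 * 0.4372065741 = -1.106674

Answer: Rho = -1.106674


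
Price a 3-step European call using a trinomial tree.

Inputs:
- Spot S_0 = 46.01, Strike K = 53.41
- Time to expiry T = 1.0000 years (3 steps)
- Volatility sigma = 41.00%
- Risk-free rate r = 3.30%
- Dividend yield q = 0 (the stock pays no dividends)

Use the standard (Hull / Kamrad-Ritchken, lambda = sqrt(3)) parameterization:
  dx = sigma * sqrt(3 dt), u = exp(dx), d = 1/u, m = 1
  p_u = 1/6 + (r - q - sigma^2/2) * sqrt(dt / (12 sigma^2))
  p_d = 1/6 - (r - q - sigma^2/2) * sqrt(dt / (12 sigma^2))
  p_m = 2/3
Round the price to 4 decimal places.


dt = T/N = 0.333333; dx = sigma*sqrt(3*dt) = 0.410000
u = exp(dx) = 1.506818; d = 1/u = 0.663650
p_u = 0.145915, p_m = 0.666667, p_d = 0.187419
Discount per step: exp(-r*dt) = 0.989060
Stock lattice S(k, j) with j the centered position index:
  k=0: S(0,+0) = 46.0100
  k=1: S(1,-1) = 30.5345; S(1,+0) = 46.0100; S(1,+1) = 69.3287
  k=2: S(2,-2) = 20.2643; S(2,-1) = 30.5345; S(2,+0) = 46.0100; S(2,+1) = 69.3287; S(2,+2) = 104.4657
  k=3: S(3,-3) = 13.4484; S(3,-2) = 20.2643; S(3,-1) = 30.5345; S(3,+0) = 46.0100; S(3,+1) = 69.3287; S(3,+2) = 104.4657; S(3,+3) = 157.4108
Terminal payoffs V(N, j) = max(S_T - K, 0):
  V(3,-3) = 0.000000; V(3,-2) = 0.000000; V(3,-1) = 0.000000; V(3,+0) = 0.000000; V(3,+1) = 15.918686; V(3,+2) = 51.055698; V(3,+3) = 104.000771
Backward induction: V(k, j) = exp(-r*dt) * [p_u * V(k+1, j+1) + p_m * V(k+1, j) + p_d * V(k+1, j-1)]
  V(2,-2) = exp(-r*dt) * [p_u*0.000000 + p_m*0.000000 + p_d*0.000000] = 0.000000
  V(2,-1) = exp(-r*dt) * [p_u*0.000000 + p_m*0.000000 + p_d*0.000000] = 0.000000
  V(2,+0) = exp(-r*dt) * [p_u*15.918686 + p_m*0.000000 + p_d*0.000000] = 2.297359
  V(2,+1) = exp(-r*dt) * [p_u*51.055698 + p_m*15.918686 + p_d*0.000000] = 17.864635
  V(2,+2) = exp(-r*dt) * [p_u*104.000771 + p_m*51.055698 + p_d*15.918686] = 51.624818
  V(1,-1) = exp(-r*dt) * [p_u*2.297359 + p_m*0.000000 + p_d*0.000000] = 0.331551
  V(1,+0) = exp(-r*dt) * [p_u*17.864635 + p_m*2.297359 + p_d*0.000000] = 4.093013
  V(1,+1) = exp(-r*dt) * [p_u*51.624818 + p_m*17.864635 + p_d*2.297359] = 19.655735
  V(0,+0) = exp(-r*dt) * [p_u*19.655735 + p_m*4.093013 + p_d*0.331551] = 5.596967

Answer: Price = V(0,0) = 5.5970


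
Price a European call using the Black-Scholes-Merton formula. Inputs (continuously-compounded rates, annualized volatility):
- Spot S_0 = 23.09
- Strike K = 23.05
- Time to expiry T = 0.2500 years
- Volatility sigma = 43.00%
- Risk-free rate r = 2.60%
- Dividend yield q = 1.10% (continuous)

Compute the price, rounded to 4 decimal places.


d1 = (ln(S/K) + (r - q + 0.5*sigma^2) * T) / (sigma * sqrt(T)) = 0.13300630
d2 = d1 - sigma * sqrt(T) = -0.08199370
exp(-rT) = 0.99352108; exp(-qT) = 0.99725378
C = S_0 * exp(-qT) * N(d1) - K * exp(-rT) * N(d2)
N(d1) = 0.55290580; N(d2) = 0.46732586
C = 23.0900 * 0.99725378 * 0.55290580 - 23.0500 * 0.99352108 * 0.46732586 = 2.0295

Answer: Price = 2.0295


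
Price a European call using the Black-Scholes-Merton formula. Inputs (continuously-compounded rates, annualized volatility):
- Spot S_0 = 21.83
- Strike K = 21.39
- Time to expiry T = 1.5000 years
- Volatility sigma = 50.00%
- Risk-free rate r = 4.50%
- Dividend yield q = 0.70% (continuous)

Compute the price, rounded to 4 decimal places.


d1 = (ln(S/K) + (r - q + 0.5*sigma^2) * T) / (sigma * sqrt(T)) = 0.43251726
d2 = d1 - sigma * sqrt(T) = -0.17985518
exp(-rT) = 0.93472772; exp(-qT) = 0.98955493
C = S_0 * exp(-qT) * N(d1) - K * exp(-rT) * N(d2)
N(d1) = 0.66731724; N(d2) = 0.42863313
C = 21.8300 * 0.98955493 * 0.66731724 - 21.3900 * 0.93472772 * 0.42863313 = 5.8454

Answer: Price = 5.8454


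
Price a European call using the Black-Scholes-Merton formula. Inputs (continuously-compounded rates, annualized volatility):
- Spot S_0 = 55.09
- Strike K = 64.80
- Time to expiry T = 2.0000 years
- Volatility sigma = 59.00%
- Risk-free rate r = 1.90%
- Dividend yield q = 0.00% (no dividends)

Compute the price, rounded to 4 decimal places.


Answer: Price = 15.5506

Derivation:
d1 = (ln(S/K) + (r - q + 0.5*sigma^2) * T) / (sigma * sqrt(T)) = 0.26817637
d2 = d1 - sigma * sqrt(T) = -0.56620963
exp(-rT) = 0.96271294; exp(-qT) = 1.00000000
C = S_0 * exp(-qT) * N(d1) - K * exp(-rT) * N(d2)
N(d1) = 0.60571822; N(d2) = 0.28562564
C = 55.0900 * 1.00000000 * 0.60571822 - 64.8000 * 0.96271294 * 0.28562564 = 15.5506


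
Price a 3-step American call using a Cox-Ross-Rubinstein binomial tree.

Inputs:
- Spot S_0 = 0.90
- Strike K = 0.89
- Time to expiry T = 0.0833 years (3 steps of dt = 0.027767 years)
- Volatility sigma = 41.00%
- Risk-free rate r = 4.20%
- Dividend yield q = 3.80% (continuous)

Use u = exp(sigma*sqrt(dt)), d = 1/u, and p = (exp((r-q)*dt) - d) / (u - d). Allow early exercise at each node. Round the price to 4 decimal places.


dt = T/N = 0.027767
u = exp(sigma*sqrt(dt)) = 1.070708; d = 1/u = 0.933962
p = (exp((r-q)*dt) - d) / (u - d) = 0.483739
Discount per step: exp(-r*dt) = 0.998834
Stock lattice S(k, i) with i counting down-moves:
  k=0: S(0,0) = 0.9000
  k=1: S(1,0) = 0.9636; S(1,1) = 0.8406
  k=2: S(2,0) = 1.0318; S(2,1) = 0.9000; S(2,2) = 0.7851
  k=3: S(3,0) = 1.1047; S(3,1) = 0.9636; S(3,2) = 0.8406; S(3,3) = 0.7332
Terminal payoffs V(N, i) = max(S_T - K, 0):
  V(3,0) = 0.214727; V(3,1) = 0.073637; V(3,2) = 0.000000; V(3,3) = 0.000000
Backward induction: V(k, i) = exp(-r*dt) * [p * V(k+1, i) + (1-p) * V(k+1, i+1)]; then take max(V_cont, immediate exercise) for American.
  V(2,0) = exp(-r*dt) * [p*0.214727 + (1-p)*0.073637] = 0.141722; exercise = 0.141773; V(2,0) = max -> 0.141773
  V(2,1) = exp(-r*dt) * [p*0.073637 + (1-p)*0.000000] = 0.035579; exercise = 0.010000; V(2,1) = max -> 0.035579
  V(2,2) = exp(-r*dt) * [p*0.000000 + (1-p)*0.000000] = 0.000000; exercise = 0.000000; V(2,2) = max -> 0.000000
  V(1,0) = exp(-r*dt) * [p*0.141773 + (1-p)*0.035579] = 0.086848; exercise = 0.073637; V(1,0) = max -> 0.086848
  V(1,1) = exp(-r*dt) * [p*0.035579 + (1-p)*0.000000] = 0.017191; exercise = 0.000000; V(1,1) = max -> 0.017191
  V(0,0) = exp(-r*dt) * [p*0.086848 + (1-p)*0.017191] = 0.050828; exercise = 0.010000; V(0,0) = max -> 0.050828

Answer: Price = V(0,0) = 0.0508


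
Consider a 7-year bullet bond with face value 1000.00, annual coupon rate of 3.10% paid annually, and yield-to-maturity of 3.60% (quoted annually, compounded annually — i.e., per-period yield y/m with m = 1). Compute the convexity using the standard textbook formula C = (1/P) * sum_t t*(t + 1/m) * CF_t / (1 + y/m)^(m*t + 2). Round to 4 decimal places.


Answer: Convexity = 46.1390

Derivation:
Coupon per period c = face * coupon_rate / m = 31.000000
Periods per year m = 1; per-period yield y/m = 0.036000
Number of cashflows N = 7
Cashflows (t years, CF_t, discount factor 1/(1+y/m)^(m*t), PV):
  t = 1.0000: CF_t = 31.000000, DF = 0.965251, PV = 29.922780
  t = 2.0000: CF_t = 31.000000, DF = 0.931709, PV = 28.882992
  t = 3.0000: CF_t = 31.000000, DF = 0.899333, PV = 27.879336
  t = 4.0000: CF_t = 31.000000, DF = 0.868082, PV = 26.910556
  t = 5.0000: CF_t = 31.000000, DF = 0.837917, PV = 25.975440
  t = 6.0000: CF_t = 31.000000, DF = 0.808801, PV = 25.072819
  t = 7.0000: CF_t = 1031.000000, DF = 0.780696, PV = 804.897127
Price P = sum_t PV_t = 969.541051
Convexity numerator sum_t t*(t + 1/m) * CF_t / (1+y/m)^(m*t + 2):
  t = 1.0000: term = 55.758672
  t = 2.0000: term = 161.463337
  t = 3.0000: term = 311.705283
  t = 4.0000: term = 501.456375
  t = 5.0000: term = 726.046875
  t = 6.0000: term = 981.144426
  t = 7.0000: term = 41996.093466
Convexity = (1/P) * sum = 44733.668434 / 969.541051 = 46.139014


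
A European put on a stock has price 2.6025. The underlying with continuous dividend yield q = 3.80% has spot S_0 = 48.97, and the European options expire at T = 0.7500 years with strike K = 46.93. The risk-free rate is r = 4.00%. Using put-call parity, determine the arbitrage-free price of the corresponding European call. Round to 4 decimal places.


Answer: Call price = 4.6535

Derivation:
Put-call parity: C - P = S_0 * exp(-qT) - K * exp(-rT).
S_0 * exp(-qT) = 48.9700 * 0.97190229 = 47.59405534
K * exp(-rT) = 46.9300 * 0.97044553 = 45.54300889
C = P + S*exp(-qT) - K*exp(-rT)
C = 2.6025 + 47.59405534 - 45.54300889 = 4.6535


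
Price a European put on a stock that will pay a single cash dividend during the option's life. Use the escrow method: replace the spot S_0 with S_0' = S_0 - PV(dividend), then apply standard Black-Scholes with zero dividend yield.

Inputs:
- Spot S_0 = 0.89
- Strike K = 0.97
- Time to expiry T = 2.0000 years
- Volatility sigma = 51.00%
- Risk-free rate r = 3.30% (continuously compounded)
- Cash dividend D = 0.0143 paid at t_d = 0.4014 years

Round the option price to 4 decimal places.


PV(D) = D * exp(-r * t_d) = 0.0143 * 0.98684114 = 0.01411183
S_0' = S_0 - PV(D) = 0.8900 - 0.01411183 = 0.87588817
d1 = (ln(S_0'/K) + (r + sigma^2/2)*T) / (sigma*sqrt(T)) = 0.31063111
d2 = d1 - sigma*sqrt(T) = -0.41061780
exp(-rT) = 0.93613086
N(-d1) = 0.37804054; N(-d2) = 0.65932360
P = K * exp(-rT) * N(-d2) - S_0' * N(-d1) = 0.9700 * 0.93613086 * 0.65932360 - 0.87588817 * 0.37804054 = 0.2676

Answer: Price = 0.2676


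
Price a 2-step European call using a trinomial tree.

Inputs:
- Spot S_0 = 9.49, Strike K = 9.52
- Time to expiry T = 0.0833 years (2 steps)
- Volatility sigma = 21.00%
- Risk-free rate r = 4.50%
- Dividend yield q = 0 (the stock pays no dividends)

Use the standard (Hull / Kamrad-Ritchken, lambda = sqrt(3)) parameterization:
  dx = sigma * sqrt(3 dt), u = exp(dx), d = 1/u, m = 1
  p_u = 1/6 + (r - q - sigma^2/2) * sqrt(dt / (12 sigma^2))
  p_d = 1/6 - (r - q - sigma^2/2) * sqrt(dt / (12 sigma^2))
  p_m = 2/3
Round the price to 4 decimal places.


dt = T/N = 0.041650; dx = sigma*sqrt(3*dt) = 0.074231
u = exp(dx) = 1.077056; d = 1/u = 0.928457
p_u = 0.173105, p_m = 0.666667, p_d = 0.160228
Discount per step: exp(-r*dt) = 0.998128
Stock lattice S(k, j) with j the centered position index:
  k=0: S(0,+0) = 9.4900
  k=1: S(1,-1) = 8.8111; S(1,+0) = 9.4900; S(1,+1) = 10.2213
  k=2: S(2,-2) = 8.1807; S(2,-1) = 8.8111; S(2,+0) = 9.4900; S(2,+1) = 10.2213; S(2,+2) = 11.0089
Terminal payoffs V(N, j) = max(S_T - K, 0):
  V(2,-2) = 0.000000; V(2,-1) = 0.000000; V(2,+0) = 0.000000; V(2,+1) = 0.701261; V(2,+2) = 1.488870
Backward induction: V(k, j) = exp(-r*dt) * [p_u * V(k+1, j+1) + p_m * V(k+1, j) + p_d * V(k+1, j-1)]
  V(1,-1) = exp(-r*dt) * [p_u*0.000000 + p_m*0.000000 + p_d*0.000000] = 0.000000
  V(1,+0) = exp(-r*dt) * [p_u*0.701261 + p_m*0.000000 + p_d*0.000000] = 0.121165
  V(1,+1) = exp(-r*dt) * [p_u*1.488870 + p_m*0.701261 + p_d*0.000000] = 0.723880
  V(0,+0) = exp(-r*dt) * [p_u*0.723880 + p_m*0.121165 + p_d*0.000000] = 0.205698

Answer: Price = V(0,0) = 0.2057


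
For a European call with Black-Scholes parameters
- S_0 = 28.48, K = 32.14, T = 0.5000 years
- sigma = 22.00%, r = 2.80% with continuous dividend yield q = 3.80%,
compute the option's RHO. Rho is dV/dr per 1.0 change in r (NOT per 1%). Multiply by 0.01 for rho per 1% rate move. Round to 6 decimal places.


d1 = -0.7315294379; d2 = -0.8870929298
phi(d1) = 0.3052860135; exp(-qT) = 0.9811793622; exp(-rT) = 0.9860975443
N(d2) = 0.1875144351
Rho = K*T*exp(-rT)*N(d2) = 32.1400 * 0.5000 * 0.9860975443 * 0.1875144351 = 2.971464

Answer: Rho = 2.971464


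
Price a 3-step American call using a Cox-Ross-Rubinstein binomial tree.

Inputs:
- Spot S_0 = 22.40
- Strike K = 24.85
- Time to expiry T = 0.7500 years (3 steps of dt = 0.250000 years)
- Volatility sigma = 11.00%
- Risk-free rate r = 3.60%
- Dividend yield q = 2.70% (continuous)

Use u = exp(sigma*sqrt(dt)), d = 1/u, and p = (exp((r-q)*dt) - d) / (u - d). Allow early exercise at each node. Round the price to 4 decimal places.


dt = T/N = 0.250000
u = exp(sigma*sqrt(dt)) = 1.056541; d = 1/u = 0.946485
p = (exp((r-q)*dt) - d) / (u - d) = 0.506721
Discount per step: exp(-r*dt) = 0.991040
Stock lattice S(k, i) with i counting down-moves:
  k=0: S(0,0) = 22.4000
  k=1: S(1,0) = 23.6665; S(1,1) = 21.2013
  k=2: S(2,0) = 25.0046; S(2,1) = 22.4000; S(2,2) = 20.0667
  k=3: S(3,0) = 26.4184; S(3,1) = 23.6665; S(3,2) = 21.2013; S(3,3) = 18.9928
Terminal payoffs V(N, i) = max(S_T - K, 0):
  V(3,0) = 1.568406; V(3,1) = 0.000000; V(3,2) = 0.000000; V(3,3) = 0.000000
Backward induction: V(k, i) = exp(-r*dt) * [p * V(k+1, i) + (1-p) * V(k+1, i+1)]; then take max(V_cont, immediate exercise) for American.
  V(2,0) = exp(-r*dt) * [p*1.568406 + (1-p)*0.000000] = 0.787623; exercise = 0.154629; V(2,0) = max -> 0.787623
  V(2,1) = exp(-r*dt) * [p*0.000000 + (1-p)*0.000000] = 0.000000; exercise = 0.000000; V(2,1) = max -> 0.000000
  V(2,2) = exp(-r*dt) * [p*0.000000 + (1-p)*0.000000] = 0.000000; exercise = 0.000000; V(2,2) = max -> 0.000000
  V(1,0) = exp(-r*dt) * [p*0.787623 + (1-p)*0.000000] = 0.395529; exercise = 0.000000; V(1,0) = max -> 0.395529
  V(1,1) = exp(-r*dt) * [p*0.000000 + (1-p)*0.000000] = 0.000000; exercise = 0.000000; V(1,1) = max -> 0.000000
  V(0,0) = exp(-r*dt) * [p*0.395529 + (1-p)*0.000000] = 0.198627; exercise = 0.000000; V(0,0) = max -> 0.198627

Answer: Price = V(0,0) = 0.1986


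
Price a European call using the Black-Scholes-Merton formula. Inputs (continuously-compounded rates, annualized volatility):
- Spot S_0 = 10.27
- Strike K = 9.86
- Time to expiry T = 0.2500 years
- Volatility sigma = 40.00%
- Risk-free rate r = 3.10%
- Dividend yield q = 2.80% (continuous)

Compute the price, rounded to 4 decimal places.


d1 = (ln(S/K) + (r - q + 0.5*sigma^2) * T) / (sigma * sqrt(T)) = 0.30745428
d2 = d1 - sigma * sqrt(T) = 0.10745428
exp(-rT) = 0.99227995; exp(-qT) = 0.99302444
C = S_0 * exp(-qT) * N(d1) - K * exp(-rT) * N(d2)
N(d1) = 0.62075119; N(d2) = 0.54278570
C = 10.2700 * 0.99302444 * 0.62075119 - 9.8600 * 0.99227995 * 0.54278570 = 1.0201

Answer: Price = 1.0201


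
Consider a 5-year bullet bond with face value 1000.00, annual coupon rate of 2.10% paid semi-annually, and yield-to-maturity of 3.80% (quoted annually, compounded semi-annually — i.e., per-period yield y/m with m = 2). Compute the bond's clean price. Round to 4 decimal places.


Coupon per period c = face * coupon_rate / m = 10.500000
Periods per year m = 2; per-period yield y/m = 0.019000
Number of cashflows N = 10
Cashflows (t years, CF_t, discount factor 1/(1+y/m)^(m*t), PV):
  t = 0.5000: CF_t = 10.500000, DF = 0.981354, PV = 10.304220
  t = 1.0000: CF_t = 10.500000, DF = 0.963056, PV = 10.112090
  t = 1.5000: CF_t = 10.500000, DF = 0.945099, PV = 9.923543
  t = 2.0000: CF_t = 10.500000, DF = 0.927477, PV = 9.738511
  t = 2.5000: CF_t = 10.500000, DF = 0.910184, PV = 9.556929
  t = 3.0000: CF_t = 10.500000, DF = 0.893213, PV = 9.378733
  t = 3.5000: CF_t = 10.500000, DF = 0.876558, PV = 9.203860
  t = 4.0000: CF_t = 10.500000, DF = 0.860214, PV = 9.032247
  t = 4.5000: CF_t = 10.500000, DF = 0.844175, PV = 8.863835
  t = 5.0000: CF_t = 1010.500000, DF = 0.828434, PV = 837.133030
Price P = sum_t PV_t = 923.246999

Answer: Price = 923.2470


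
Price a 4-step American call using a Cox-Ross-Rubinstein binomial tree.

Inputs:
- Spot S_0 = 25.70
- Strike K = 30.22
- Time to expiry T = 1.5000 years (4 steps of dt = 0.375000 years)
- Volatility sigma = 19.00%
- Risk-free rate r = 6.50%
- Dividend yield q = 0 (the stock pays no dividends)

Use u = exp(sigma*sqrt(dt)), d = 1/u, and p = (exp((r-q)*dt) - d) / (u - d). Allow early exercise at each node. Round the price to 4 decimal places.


Answer: Price = V(0,0) = 1.7272

Derivation:
dt = T/N = 0.375000
u = exp(sigma*sqrt(dt)) = 1.123390; d = 1/u = 0.890163
p = (exp((r-q)*dt) - d) / (u - d) = 0.576741
Discount per step: exp(-r*dt) = 0.975920
Stock lattice S(k, i) with i counting down-moves:
  k=0: S(0,0) = 25.7000
  k=1: S(1,0) = 28.8711; S(1,1) = 22.8772
  k=2: S(2,0) = 32.4335; S(2,1) = 25.7000; S(2,2) = 20.3644
  k=3: S(3,0) = 36.4355; S(3,1) = 28.8711; S(3,2) = 22.8772; S(3,3) = 18.1277
  k=4: S(4,0) = 40.9313; S(4,1) = 32.4335; S(4,2) = 25.7000; S(4,3) = 20.3644; S(4,4) = 16.1366
Terminal payoffs V(N, i) = max(S_T - K, 0):
  V(4,0) = 10.711259; V(4,1) = 2.213522; V(4,2) = 0.000000; V(4,3) = 0.000000; V(4,4) = 0.000000
Backward induction: V(k, i) = exp(-r*dt) * [p * V(k+1, i) + (1-p) * V(k+1, i+1)]; then take max(V_cont, immediate exercise) for American.
  V(3,0) = exp(-r*dt) * [p*10.711259 + (1-p)*2.213522] = 6.943197; exercise = 6.215489; V(3,0) = max -> 6.943197
  V(3,1) = exp(-r*dt) * [p*2.213522 + (1-p)*0.000000] = 1.245888; exercise = 0.000000; V(3,1) = max -> 1.245888
  V(3,2) = exp(-r*dt) * [p*0.000000 + (1-p)*0.000000] = 0.000000; exercise = 0.000000; V(3,2) = max -> 0.000000
  V(3,3) = exp(-r*dt) * [p*0.000000 + (1-p)*0.000000] = 0.000000; exercise = 0.000000; V(3,3) = max -> 0.000000
  V(2,0) = exp(-r*dt) * [p*6.943197 + (1-p)*1.245888] = 4.422634; exercise = 2.213522; V(2,0) = max -> 4.422634
  V(2,1) = exp(-r*dt) * [p*1.245888 + (1-p)*0.000000] = 0.701252; exercise = 0.000000; V(2,1) = max -> 0.701252
  V(2,2) = exp(-r*dt) * [p*0.000000 + (1-p)*0.000000] = 0.000000; exercise = 0.000000; V(2,2) = max -> 0.000000
  V(1,0) = exp(-r*dt) * [p*4.422634 + (1-p)*0.701252] = 2.778957; exercise = 0.000000; V(1,0) = max -> 2.778957
  V(1,1) = exp(-r*dt) * [p*0.701252 + (1-p)*0.000000] = 0.394702; exercise = 0.000000; V(1,1) = max -> 0.394702
  V(0,0) = exp(-r*dt) * [p*2.778957 + (1-p)*0.394702] = 1.727182; exercise = 0.000000; V(0,0) = max -> 1.727182


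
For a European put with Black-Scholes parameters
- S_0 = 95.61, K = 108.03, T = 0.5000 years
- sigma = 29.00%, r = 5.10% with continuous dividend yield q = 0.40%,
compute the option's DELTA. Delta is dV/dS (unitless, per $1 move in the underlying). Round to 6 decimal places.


Answer: Delta = -0.646160

Derivation:
d1 = -0.3784559809; d2 = -0.5835169474
phi(d1) = 0.3713712667; exp(-qT) = 0.9980019987; exp(-rT) = 0.9748223790
N(-d1) = 0.6474540558
Delta = -exp(-qT) * N(-d1) = -0.9980019987 * 0.6474540558 = -0.646160


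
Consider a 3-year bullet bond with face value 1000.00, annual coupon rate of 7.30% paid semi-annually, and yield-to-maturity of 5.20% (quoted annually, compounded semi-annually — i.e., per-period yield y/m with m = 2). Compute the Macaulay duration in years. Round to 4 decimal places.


Coupon per period c = face * coupon_rate / m = 36.500000
Periods per year m = 2; per-period yield y/m = 0.026000
Number of cashflows N = 6
Cashflows (t years, CF_t, discount factor 1/(1+y/m)^(m*t), PV):
  t = 0.5000: CF_t = 36.500000, DF = 0.974659, PV = 35.575049
  t = 1.0000: CF_t = 36.500000, DF = 0.949960, PV = 34.673537
  t = 1.5000: CF_t = 36.500000, DF = 0.925887, PV = 33.794870
  t = 2.0000: CF_t = 36.500000, DF = 0.902424, PV = 32.938470
  t = 2.5000: CF_t = 36.500000, DF = 0.879555, PV = 32.103772
  t = 3.0000: CF_t = 1036.500000, DF = 0.857266, PV = 888.556691
Price P = sum_t PV_t = 1057.642389
Macaulay numerator sum_t t * PV_t:
  t * PV_t at t = 0.5000: 17.787524
  t * PV_t at t = 1.0000: 34.673537
  t * PV_t at t = 1.5000: 50.692305
  t * PV_t at t = 2.0000: 65.876940
  t * PV_t at t = 2.5000: 80.259430
  t * PV_t at t = 3.0000: 2665.670074
Macaulay duration D = (sum_t t * PV_t) / P = 2914.959810 / 1057.642389 = 2.756092

Answer: Macaulay duration = 2.7561 years


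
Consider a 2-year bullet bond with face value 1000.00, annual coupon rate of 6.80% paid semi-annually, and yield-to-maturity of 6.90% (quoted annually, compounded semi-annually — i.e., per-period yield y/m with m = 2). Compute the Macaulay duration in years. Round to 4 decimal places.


Answer: Macaulay duration = 1.9034 years

Derivation:
Coupon per period c = face * coupon_rate / m = 34.000000
Periods per year m = 2; per-period yield y/m = 0.034500
Number of cashflows N = 4
Cashflows (t years, CF_t, discount factor 1/(1+y/m)^(m*t), PV):
  t = 0.5000: CF_t = 34.000000, DF = 0.966651, PV = 32.866119
  t = 1.0000: CF_t = 34.000000, DF = 0.934413, PV = 31.770052
  t = 1.5000: CF_t = 34.000000, DF = 0.903251, PV = 30.710539
  t = 2.0000: CF_t = 1034.000000, DF = 0.873128, PV = 902.814569
Price P = sum_t PV_t = 998.161278
Macaulay numerator sum_t t * PV_t:
  t * PV_t at t = 0.5000: 16.433059
  t * PV_t at t = 1.0000: 31.770052
  t * PV_t at t = 1.5000: 46.065808
  t * PV_t at t = 2.0000: 1805.629138
Macaulay duration D = (sum_t t * PV_t) / P = 1899.898057 / 998.161278 = 1.903398


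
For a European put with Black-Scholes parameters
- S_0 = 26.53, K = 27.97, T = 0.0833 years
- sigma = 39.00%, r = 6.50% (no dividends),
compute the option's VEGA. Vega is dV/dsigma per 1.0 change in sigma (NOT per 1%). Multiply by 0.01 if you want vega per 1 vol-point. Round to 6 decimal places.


Answer: Vega = 2.857651

Derivation:
d1 = -0.3651971207; d2 = -0.4777579043
phi(d1) = 0.3732066461; exp(-qT) = 1.0000000000; exp(-rT) = 0.9946001320
Vega = S * exp(-qT) * phi(d1) * sqrt(T) = 26.5300 * 1.0000000000 * 0.3732066461 * 0.2886173938 = 2.857651


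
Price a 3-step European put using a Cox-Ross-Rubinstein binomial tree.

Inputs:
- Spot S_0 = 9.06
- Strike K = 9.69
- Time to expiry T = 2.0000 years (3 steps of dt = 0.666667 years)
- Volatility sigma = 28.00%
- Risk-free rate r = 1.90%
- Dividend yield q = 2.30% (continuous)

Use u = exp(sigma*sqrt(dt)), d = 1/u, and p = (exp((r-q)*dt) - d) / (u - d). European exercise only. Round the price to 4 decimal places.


Answer: Price = V(0,0) = 1.8717

Derivation:
dt = T/N = 0.666667
u = exp(sigma*sqrt(dt)) = 1.256863; d = 1/u = 0.795632
p = (exp((r-q)*dt) - d) / (u - d) = 0.437319
Discount per step: exp(-r*dt) = 0.987413
Stock lattice S(k, i) with i counting down-moves:
  k=0: S(0,0) = 9.0600
  k=1: S(1,0) = 11.3872; S(1,1) = 7.2084
  k=2: S(2,0) = 14.3121; S(2,1) = 9.0600; S(2,2) = 5.7352
  k=3: S(3,0) = 17.9884; S(3,1) = 11.3872; S(3,2) = 7.2084; S(3,3) = 4.5631
Terminal payoffs V(N, i) = max(K - S_T, 0):
  V(3,0) = 0.000000; V(3,1) = 0.000000; V(3,2) = 2.481578; V(3,3) = 5.126855
Backward induction: V(k, i) = exp(-r*dt) * [p * V(k+1, i) + (1-p) * V(k+1, i+1)].
  V(2,0) = exp(-r*dt) * [p*0.000000 + (1-p)*0.000000] = 0.000000
  V(2,1) = exp(-r*dt) * [p*0.000000 + (1-p)*2.481578] = 1.378761
  V(2,2) = exp(-r*dt) * [p*2.481578 + (1-p)*5.126855] = 3.920056
  V(1,0) = exp(-r*dt) * [p*0.000000 + (1-p)*1.378761] = 0.766038
  V(1,1) = exp(-r*dt) * [p*1.378761 + (1-p)*3.920056] = 2.773347
  V(0,0) = exp(-r*dt) * [p*0.766038 + (1-p)*2.773347] = 1.871654


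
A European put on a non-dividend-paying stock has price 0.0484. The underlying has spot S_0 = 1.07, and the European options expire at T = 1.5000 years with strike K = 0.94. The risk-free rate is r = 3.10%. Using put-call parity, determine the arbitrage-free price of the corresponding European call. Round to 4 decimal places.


Put-call parity: C - P = S_0 * exp(-qT) - K * exp(-rT).
S_0 * exp(-qT) = 1.0700 * 1.00000000 = 1.07000000
K * exp(-rT) = 0.9400 * 0.95456456 = 0.89729069
C = P + S*exp(-qT) - K*exp(-rT)
C = 0.0484 + 1.07000000 - 0.89729069 = 0.2211

Answer: Call price = 0.2211


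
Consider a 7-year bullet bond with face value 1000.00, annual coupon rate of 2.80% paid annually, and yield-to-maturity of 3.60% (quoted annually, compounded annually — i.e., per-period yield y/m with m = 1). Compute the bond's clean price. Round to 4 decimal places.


Answer: Price = 951.2657

Derivation:
Coupon per period c = face * coupon_rate / m = 28.000000
Periods per year m = 1; per-period yield y/m = 0.036000
Number of cashflows N = 7
Cashflows (t years, CF_t, discount factor 1/(1+y/m)^(m*t), PV):
  t = 1.0000: CF_t = 28.000000, DF = 0.965251, PV = 27.027027
  t = 2.0000: CF_t = 28.000000, DF = 0.931709, PV = 26.087864
  t = 3.0000: CF_t = 28.000000, DF = 0.899333, PV = 25.181336
  t = 4.0000: CF_t = 28.000000, DF = 0.868082, PV = 24.306309
  t = 5.0000: CF_t = 28.000000, DF = 0.837917, PV = 23.461688
  t = 6.0000: CF_t = 28.000000, DF = 0.808801, PV = 22.646417
  t = 7.0000: CF_t = 1028.000000, DF = 0.780696, PV = 802.555041
Price P = sum_t PV_t = 951.265681


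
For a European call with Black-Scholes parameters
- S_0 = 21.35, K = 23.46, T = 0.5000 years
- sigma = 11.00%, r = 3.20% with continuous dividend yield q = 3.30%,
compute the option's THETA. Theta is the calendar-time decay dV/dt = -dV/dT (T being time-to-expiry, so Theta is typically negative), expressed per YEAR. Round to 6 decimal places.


Answer: Theta = -0.319680

Derivation:
d1 = -1.1791983126; d2 = -1.2569800585
phi(d1) = 0.1990512672; exp(-qT) = 0.9836353794; exp(-rT) = 0.9841273201
Theta = -S*exp(-qT)*phi(d1)*sigma/(2*sqrt(T)) - r*K*exp(-rT)*N(d2) + q*S*exp(-qT)*N(d1)
N(d1) = 0.1191596089; N(d2) = 0.1043804283; sqrt(T) = 0.7071067812
Term 1 = -21.3500 * 0.9836353794 * 0.1990512672 * 0.1100 / (2 * 0.7071067812) = -0.3251431841
Term 2 = -0.0320 * 23.4600 * 0.9841273201 * 0.1043804283 = -0.0771166844
Term 3 = 0.0330 * 21.3500 * 0.9836353794 * 0.1191596089 = 0.0825800287
Theta = -0.3251431841 + (-0.0771166844) + (0.0825800287) = -0.319680


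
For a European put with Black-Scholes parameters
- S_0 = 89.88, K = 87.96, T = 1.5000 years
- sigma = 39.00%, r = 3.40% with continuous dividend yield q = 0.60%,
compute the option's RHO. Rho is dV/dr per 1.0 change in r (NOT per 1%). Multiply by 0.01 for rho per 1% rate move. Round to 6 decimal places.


Answer: Rho = -67.966476

Derivation:
d1 = 0.3719629346; d2 = -0.1056875653
phi(d1) = 0.3722771238; exp(-qT) = 0.9910403788; exp(-rT) = 0.9502786705
N(-d2) = 0.5420848767
Rho = -K*T*exp(-rT)*N(-d2) = -87.9600 * 1.5000 * 0.9502786705 * 0.5420848767 = -67.966476


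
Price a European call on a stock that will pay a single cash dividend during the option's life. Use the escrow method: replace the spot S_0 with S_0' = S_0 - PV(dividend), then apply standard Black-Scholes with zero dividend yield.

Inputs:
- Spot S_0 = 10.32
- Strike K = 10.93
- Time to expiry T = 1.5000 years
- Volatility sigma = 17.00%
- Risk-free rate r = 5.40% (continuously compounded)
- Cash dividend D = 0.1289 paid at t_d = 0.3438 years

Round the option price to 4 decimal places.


PV(D) = D * exp(-r * t_d) = 0.1289 * 0.98160607 = 0.12652902
S_0' = S_0 - PV(D) = 10.3200 - 0.12652902 = 10.19347098
d1 = (ln(S_0'/K) + (r + sigma^2/2)*T) / (sigma*sqrt(T)) = 0.15806948
d2 = d1 - sigma*sqrt(T) = -0.05013715
exp(-rT) = 0.92219369
N(d1) = 0.56279897; N(d2) = 0.48000655
C = S_0' * N(d1) - K * exp(-rT) * N(d2) = 10.19347098 * 0.56279897 - 10.9300 * 0.92219369 * 0.48000655 = 0.8986

Answer: Price = 0.8986


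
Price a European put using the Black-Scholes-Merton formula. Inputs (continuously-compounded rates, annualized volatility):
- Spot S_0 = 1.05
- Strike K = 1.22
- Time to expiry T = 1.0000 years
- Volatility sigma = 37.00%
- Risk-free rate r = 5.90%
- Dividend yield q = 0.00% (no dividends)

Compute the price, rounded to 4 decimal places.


Answer: Price = 0.2163

Derivation:
d1 = (ln(S/K) + (r - q + 0.5*sigma^2) * T) / (sigma * sqrt(T)) = -0.06110999
d2 = d1 - sigma * sqrt(T) = -0.43110999
exp(-rT) = 0.94270677; exp(-qT) = 1.00000000
P = K * exp(-rT) * N(-d2) - S_0 * exp(-qT) * N(-d1)
N(-d1) = 0.52436419; N(-d2) = 0.66680580
P = 1.2200 * 0.94270677 * 0.66680580 - 1.0500 * 1.00000000 * 0.52436419 = 0.2163


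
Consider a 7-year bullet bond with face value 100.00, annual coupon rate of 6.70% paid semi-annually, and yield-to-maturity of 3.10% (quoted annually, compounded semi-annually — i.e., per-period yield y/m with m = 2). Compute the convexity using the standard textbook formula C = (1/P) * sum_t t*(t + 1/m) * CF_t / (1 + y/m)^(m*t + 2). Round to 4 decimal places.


Answer: Convexity = 39.8083

Derivation:
Coupon per period c = face * coupon_rate / m = 3.350000
Periods per year m = 2; per-period yield y/m = 0.015500
Number of cashflows N = 14
Cashflows (t years, CF_t, discount factor 1/(1+y/m)^(m*t), PV):
  t = 0.5000: CF_t = 3.350000, DF = 0.984737, PV = 3.298868
  t = 1.0000: CF_t = 3.350000, DF = 0.969706, PV = 3.248516
  t = 1.5000: CF_t = 3.350000, DF = 0.954905, PV = 3.198932
  t = 2.0000: CF_t = 3.350000, DF = 0.940330, PV = 3.150105
  t = 2.5000: CF_t = 3.350000, DF = 0.925977, PV = 3.102024
  t = 3.0000: CF_t = 3.350000, DF = 0.911844, PV = 3.054677
  t = 3.5000: CF_t = 3.350000, DF = 0.897926, PV = 3.008052
  t = 4.0000: CF_t = 3.350000, DF = 0.884220, PV = 2.962139
  t = 4.5000: CF_t = 3.350000, DF = 0.870724, PV = 2.916926
  t = 5.0000: CF_t = 3.350000, DF = 0.857434, PV = 2.872404
  t = 5.5000: CF_t = 3.350000, DF = 0.844347, PV = 2.828561
  t = 6.0000: CF_t = 3.350000, DF = 0.831459, PV = 2.785388
  t = 6.5000: CF_t = 3.350000, DF = 0.818768, PV = 2.742873
  t = 7.0000: CF_t = 103.350000, DF = 0.806271, PV = 83.328103
Price P = sum_t PV_t = 122.497567
Convexity numerator sum_t t*(t + 1/m) * CF_t / (1+y/m)^(m*t + 2):
  t = 0.5000: term = 1.599466
  t = 1.0000: term = 4.725158
  t = 1.5000: term = 9.306072
  t = 2.0000: term = 15.273383
  t = 2.5000: term = 22.560389
  t = 3.0000: term = 31.102456
  t = 3.5000: term = 40.836968
  t = 4.0000: term = 51.703273
  t = 4.5000: term = 63.642630
  t = 5.0000: term = 76.598165
  t = 5.5000: term = 90.514819
  t = 6.0000: term = 105.339299
  t = 6.5000: term = 121.020039
  t = 7.0000: term = 4242.198055
Convexity = (1/P) * sum = 4876.420173 / 122.497567 = 39.808302
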